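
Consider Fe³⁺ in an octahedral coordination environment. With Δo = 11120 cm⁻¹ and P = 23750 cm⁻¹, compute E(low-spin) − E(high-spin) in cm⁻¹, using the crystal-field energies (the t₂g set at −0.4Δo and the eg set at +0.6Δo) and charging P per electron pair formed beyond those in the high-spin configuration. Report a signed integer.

25260

Fe sits in group 8; removing 3 electrons leaves Fe³⁺ with 8 − 3 = 5 d electrons.
In the high-spin limit (t₂g³ eg²) the orbital term is 0.0Δo = 0 cm⁻¹, with no excess pairing.
Low-spin t₂g⁵ eg⁰ gives -2.0Δo = -22240 cm⁻¹, but forming 2 extra pairs costs 2P = 47500 cm⁻¹, so E(LS) = -22240 + 47500 = 25260 cm⁻¹.
Thus E(LS) − E(HS) = 25260 cm⁻¹.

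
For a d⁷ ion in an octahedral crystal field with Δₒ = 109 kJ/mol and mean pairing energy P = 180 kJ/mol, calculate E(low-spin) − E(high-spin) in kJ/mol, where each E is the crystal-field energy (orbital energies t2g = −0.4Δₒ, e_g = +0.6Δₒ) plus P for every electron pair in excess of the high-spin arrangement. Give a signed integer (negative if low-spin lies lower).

71

High-spin: t2g^5 e_g^2, CFSE = -0.8Δₒ = -87 kJ/mol.
For low-spin the configuration is t2g^6 e_g^1: orbital energy -1.8 × 109 = -196 kJ/mol, and 1 additional pair relative to high-spin adds 180 kJ/mol, giving -16 kJ/mol.
Thus E(LS) − E(HS) = 71 kJ/mol.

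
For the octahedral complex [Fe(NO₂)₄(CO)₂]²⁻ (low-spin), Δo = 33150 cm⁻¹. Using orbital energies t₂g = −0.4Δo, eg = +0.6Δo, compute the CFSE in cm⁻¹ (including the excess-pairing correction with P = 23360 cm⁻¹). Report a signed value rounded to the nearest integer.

Ligand charges: 4×(-1) from NO₂⁻ and 2×(+0) from CO sum to -4; with overall charge -2, Fe is +2.
Fe is in group 8, so Fe²⁺ is d⁶ (8 − 2 = 6).
The d⁶ electrons fill as t₂g⁶ eg⁰.
Orbital CFSE = 6(-0.4) + 0(0.6) = -2.4Δo = -2.4 × 33150 = -79560 cm⁻¹.
Relative to high-spin t₂g⁴ eg² (1 paired), the low-spin configuration has 2 additional pairs, contributing +2 × 23360 = +46720 cm⁻¹.
Net CFSE = -79560 + 46720 = -32840 cm⁻¹.

-32840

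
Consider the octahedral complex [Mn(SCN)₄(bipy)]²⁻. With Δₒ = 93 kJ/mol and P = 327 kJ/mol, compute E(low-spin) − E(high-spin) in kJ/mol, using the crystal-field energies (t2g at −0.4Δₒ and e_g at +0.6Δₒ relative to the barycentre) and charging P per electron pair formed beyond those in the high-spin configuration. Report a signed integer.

Ligand charges: 4×(-1) from SCN⁻ and 1×(+0) from bipy sum to -4; with overall charge -2, Mn is +2.
Mn²⁺: group 7, so d-count = 7 − 2 = 5.
In the high-spin limit (t2g^3 e_g^2) the orbital term is 0.0Δₒ = 0 kJ/mol, with no excess pairing.
For low-spin the configuration is t2g^5 e_g^0: orbital energy -2.0 × 93 = -186 kJ/mol, and 2 additional pairs relative to high-spin add 654 kJ/mol, giving 468 kJ/mol.
Thus E(LS) − E(HS) = 468 kJ/mol.

468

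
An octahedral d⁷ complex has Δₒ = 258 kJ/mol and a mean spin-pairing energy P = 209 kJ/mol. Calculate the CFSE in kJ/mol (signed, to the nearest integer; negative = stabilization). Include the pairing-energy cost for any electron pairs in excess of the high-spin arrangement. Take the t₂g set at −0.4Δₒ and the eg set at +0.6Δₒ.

With Δₒ > P the complex is low-spin.
Filling d⁷ accordingly: t₂g⁶ eg¹.
Orbital CFSE = -1.8Δₒ = -1.8 × 258 = -464 kJ/mol.
Excess pairs vs high-spin: 3 − 2 = 1; pairing cost = +209 kJ/mol.
Net CFSE = -464 + 209 = -255 kJ/mol.

-255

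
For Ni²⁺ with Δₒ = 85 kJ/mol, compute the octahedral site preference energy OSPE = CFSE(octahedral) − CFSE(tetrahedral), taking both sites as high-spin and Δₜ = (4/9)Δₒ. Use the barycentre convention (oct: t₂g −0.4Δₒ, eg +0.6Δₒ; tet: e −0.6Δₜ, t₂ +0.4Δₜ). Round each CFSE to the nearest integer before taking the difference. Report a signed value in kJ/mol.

Ni is in group 10, so Ni²⁺ is d⁸ (10 − 2 = 8).
Octahedral high-spin t2g^6 e_g^2: CFSE = -1.2 × 85 = -102 kJ/mol.
In a tetrahedral site the filling is e^4 t2^4: CFSE(tet) = -0.8Δₜ = -0.8 × (4/9)(85) = -30 kJ/mol.
OSPE = CFSE(oct) − CFSE(tet) = -102 − (-30) = -72 kJ/mol.

-72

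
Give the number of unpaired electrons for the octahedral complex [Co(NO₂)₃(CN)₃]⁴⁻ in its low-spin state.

1

Ligand charges: 3×(-1) from NO₂⁻ and 3×(-1) from CN⁻ sum to -6; with overall charge -4, Co is +2.
Group 9 minus oxidation state +2 gives a d⁷ configuration for Co²⁺.
Configuration: t₂g⁶ eg¹, giving 1 unpaired electron.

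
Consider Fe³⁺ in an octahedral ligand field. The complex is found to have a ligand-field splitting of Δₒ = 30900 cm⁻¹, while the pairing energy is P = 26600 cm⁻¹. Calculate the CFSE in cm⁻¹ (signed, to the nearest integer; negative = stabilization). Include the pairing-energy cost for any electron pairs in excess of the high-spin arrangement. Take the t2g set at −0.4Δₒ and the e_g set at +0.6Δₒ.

Fe is in group 8, so Fe³⁺ is d⁵ (8 − 3 = 5).
Since Δₒ = 30900 cm⁻¹ > P = 26600 cm⁻¹, the complex adopts the low-spin configuration.
Filling d⁵ accordingly: t2g^5 e_g^0.
Orbital CFSE = -2.0Δₒ = -2.0 × 30900 = -61800 cm⁻¹.
Excess pairs vs high-spin: 2 − 0 = 2; pairing cost = +53200 cm⁻¹.
Net CFSE = -61800 + 53200 = -8600 cm⁻¹.

-8600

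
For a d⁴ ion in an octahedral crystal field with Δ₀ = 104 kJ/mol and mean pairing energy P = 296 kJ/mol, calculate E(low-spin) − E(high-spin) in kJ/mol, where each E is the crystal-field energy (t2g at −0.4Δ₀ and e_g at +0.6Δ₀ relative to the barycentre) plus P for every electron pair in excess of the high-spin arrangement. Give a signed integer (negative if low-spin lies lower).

In the high-spin limit (t2g^3 e_g^1) the orbital term is -0.6Δ₀ = -62 kJ/mol, with no excess pairing.
Low-spin t2g^4 e_g^0 gives -1.6Δ₀ = -166 kJ/mol, but forming 1 extra pair costs 1P = 296 kJ/mol, so E(LS) = -166 + 296 = 130 kJ/mol.
Thus E(LS) − E(HS) = 192 kJ/mol.

192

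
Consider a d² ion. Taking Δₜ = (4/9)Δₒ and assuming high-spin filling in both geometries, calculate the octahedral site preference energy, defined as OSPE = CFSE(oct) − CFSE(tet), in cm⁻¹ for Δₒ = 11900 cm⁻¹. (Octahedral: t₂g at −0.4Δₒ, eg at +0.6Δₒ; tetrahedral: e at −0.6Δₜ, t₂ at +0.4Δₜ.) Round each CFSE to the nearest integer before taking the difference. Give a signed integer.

-3173

Octahedral high-spin t2g^2 e_g^0: CFSE = -0.8 × 11900 = -9520 cm⁻¹.
Tetrahedral: e^2 t2^0, CFSE = 2(−0.6) + 0(+0.4) = -1.2Δₜ = -1.2 × (4/9) × 11900 = -6347 cm⁻¹.
OSPE = -9520 − (-6347) = -3173 cm⁻¹.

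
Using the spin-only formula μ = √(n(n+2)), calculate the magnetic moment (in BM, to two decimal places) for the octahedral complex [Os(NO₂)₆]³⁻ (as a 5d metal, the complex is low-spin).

Each NO₂⁻ contributes -1; 6 × (-1) = -6. With overall charge -3, Os is in the +3 oxidation state.
Os³⁺: group 8, so d-count = 8 − 3 = 5.
Configuration: t2g^5 e_g^0 → 1 unpaired electron.
μ(spin-only) = √[1(1+2)] = √3 ≈ 1.73 BM.

1.73 BM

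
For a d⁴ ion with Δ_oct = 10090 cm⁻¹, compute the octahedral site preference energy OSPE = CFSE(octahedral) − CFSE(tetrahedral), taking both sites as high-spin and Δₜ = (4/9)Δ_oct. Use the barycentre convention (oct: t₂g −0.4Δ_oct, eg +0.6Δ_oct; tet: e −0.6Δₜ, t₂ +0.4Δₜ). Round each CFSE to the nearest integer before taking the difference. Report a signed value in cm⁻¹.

-4260

Octahedral (high-spin): t2g^3 e_g^1, CFSE = 3(−0.4) + 1(+0.6) = -0.6Δ_oct = -0.6 × 10090 = -6054 cm⁻¹.
Tetrahedral e^2 t2^2 gives -0.4Δₜ = -0.4 × (4/9) × 10090 = -1794 cm⁻¹.
OSPE = -6054 − (-1794) = -4260 cm⁻¹.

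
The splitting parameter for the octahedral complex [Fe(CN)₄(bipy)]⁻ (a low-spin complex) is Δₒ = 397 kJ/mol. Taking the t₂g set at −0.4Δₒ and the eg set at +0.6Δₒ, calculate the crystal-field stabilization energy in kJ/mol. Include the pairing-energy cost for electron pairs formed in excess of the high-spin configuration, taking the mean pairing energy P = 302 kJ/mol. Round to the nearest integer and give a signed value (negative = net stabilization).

Ligand charges: 4×(-1) from CN⁻ and 1×(+0) from bipy sum to -4; with overall charge -1, Fe is +3.
Fe is in group 8, so Fe³⁺ is d⁵ (8 − 3 = 5).
The d⁵ electrons fill as t₂g⁵ eg⁰.
Orbital CFSE = 5(-0.4) + 0(0.6) = -2.0Δₒ = -2.0 × 397 = -794 kJ/mol.
Relative to high-spin t₂g³ eg² (0 paired), the low-spin configuration has 2 additional pairs, contributing +2 × 302 = +604 kJ/mol.
Net CFSE = -794 + 604 = -190 kJ/mol.

-190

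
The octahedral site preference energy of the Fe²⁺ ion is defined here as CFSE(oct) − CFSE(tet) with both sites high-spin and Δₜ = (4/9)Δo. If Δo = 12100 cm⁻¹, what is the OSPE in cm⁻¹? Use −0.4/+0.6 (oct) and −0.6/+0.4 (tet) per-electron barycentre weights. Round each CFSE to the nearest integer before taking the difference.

-1613

Group 8 minus oxidation state +2 gives a d⁶ configuration for Fe²⁺.
Octahedral (high-spin): t₂g⁴ eg², CFSE = 4(−0.4) + 2(+0.6) = -0.4Δo = -0.4 × 12100 = -4840 cm⁻¹.
Tetrahedral e³ t₂³ gives -0.6Δₜ = -0.6 × (4/9) × 12100 = -3227 cm⁻¹.
OSPE = CFSE(oct) − CFSE(tet) = -4840 − (-3227) = -1613 cm⁻¹.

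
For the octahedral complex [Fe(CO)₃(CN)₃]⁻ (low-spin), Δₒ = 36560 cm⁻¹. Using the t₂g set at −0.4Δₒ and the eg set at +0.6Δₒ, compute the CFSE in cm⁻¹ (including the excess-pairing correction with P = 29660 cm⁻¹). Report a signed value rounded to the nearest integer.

Ligand charges: 3×(+0) from CO and 3×(-1) from CN⁻ sum to -3; with overall charge -1, Fe is +2.
Fe sits in group 8; removing 2 electrons leaves Fe²⁺ with 8 − 2 = 6 d electrons.
Electron filling gives t₂g⁶ eg⁰.
Orbital CFSE = 6(-0.4) + 0(0.6) = -2.4Δₒ = -2.4 × 36560 = -87744 cm⁻¹.
Pairing penalty: 3 pairs vs 1 in the high-spin reference → 2 extra × P = 59320 cm⁻¹.
Net CFSE = -87744 + 59320 = -28424 cm⁻¹.

-28424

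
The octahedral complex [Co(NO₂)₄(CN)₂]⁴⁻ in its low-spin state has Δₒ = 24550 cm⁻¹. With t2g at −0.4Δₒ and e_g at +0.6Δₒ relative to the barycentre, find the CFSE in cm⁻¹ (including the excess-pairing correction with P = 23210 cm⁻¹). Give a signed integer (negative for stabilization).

Ligand charges: 4×(-1) from NO₂⁻ and 2×(-1) from CN⁻ sum to -6; with overall charge -4, Co is +2.
Group 9 minus oxidation state +2 gives a d⁷ configuration for Co²⁺.
The d⁷ electrons fill as t2g^6 e_g^1.
CFSE(orbital) = 6×(-0.4Δₒ) + 1×(0.6Δₒ) = -1.8Δₒ; with Δₒ = 24550 cm⁻¹ that is -44190 cm⁻¹.
Relative to high-spin t2g^5 e_g^2 (2 paired), the low-spin configuration has 1 additional pair, contributing +1 × 23210 = +23210 cm⁻¹.
Overall CFSE = -44190 + 23210 = -20980 cm⁻¹.

-20980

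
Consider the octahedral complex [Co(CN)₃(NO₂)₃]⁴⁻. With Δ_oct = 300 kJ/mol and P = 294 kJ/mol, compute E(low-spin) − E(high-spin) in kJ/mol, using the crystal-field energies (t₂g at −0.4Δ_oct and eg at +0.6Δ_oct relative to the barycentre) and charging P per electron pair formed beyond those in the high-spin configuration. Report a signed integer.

Ligand charges: 3×(-1) from CN⁻ and 3×(-1) from NO₂⁻ sum to -6; with overall charge -4, Co is +2.
Co²⁺: group 9, so d-count = 9 − 2 = 7.
In the high-spin limit (t₂g⁵ eg²) the orbital term is -0.8Δ_oct = -240 kJ/mol, with no excess pairing.
Low-spin t₂g⁶ eg¹ gives -1.8Δ_oct = -540 kJ/mol, but forming 1 extra pair costs 1P = 294 kJ/mol, so E(LS) = -540 + 294 = -246 kJ/mol.
Thus E(LS) − E(HS) = -6 kJ/mol.

-6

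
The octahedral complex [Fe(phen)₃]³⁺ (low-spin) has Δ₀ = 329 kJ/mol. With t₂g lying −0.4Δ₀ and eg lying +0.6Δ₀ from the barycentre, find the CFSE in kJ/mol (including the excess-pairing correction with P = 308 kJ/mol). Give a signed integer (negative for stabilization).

-42

phen is neutral, so the +3 overall charge sits on Fe: oxidation state +3.
Fe is in group 8, so Fe³⁺ is d⁵ (8 − 3 = 5).
Configuration: t₂g⁵ eg⁰.
Orbital CFSE = 5(-0.4) + 0(0.6) = -2.0Δ₀ = -2.0 × 329 = -658 kJ/mol.
Relative to high-spin t₂g³ eg² (0 paired), the low-spin configuration has 2 additional pairs, contributing +2 × 308 = +616 kJ/mol.
Net CFSE = -658 + 616 = -42 kJ/mol.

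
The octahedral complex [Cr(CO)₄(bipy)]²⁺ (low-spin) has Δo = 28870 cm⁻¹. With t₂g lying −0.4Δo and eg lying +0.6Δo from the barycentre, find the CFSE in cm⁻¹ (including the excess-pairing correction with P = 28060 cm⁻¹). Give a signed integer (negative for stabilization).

-18132

Ligand charges: 4×(+0) from CO and 1×(+0) from bipy sum to +0; with overall charge +2, Cr is +2.
Cr is in group 6, so Cr²⁺ is d⁴ (6 − 2 = 4).
Configuration: t₂g⁴ eg⁰.
Orbital CFSE = 4(-0.4) + 0(0.6) = -1.6Δo = -1.6 × 28870 = -46192 cm⁻¹.
Relative to high-spin t₂g³ eg¹ (0 paired), the low-spin configuration has 1 additional pair, contributing +1 × 28060 = +28060 cm⁻¹.
Overall CFSE = -46192 + 28060 = -18132 cm⁻¹.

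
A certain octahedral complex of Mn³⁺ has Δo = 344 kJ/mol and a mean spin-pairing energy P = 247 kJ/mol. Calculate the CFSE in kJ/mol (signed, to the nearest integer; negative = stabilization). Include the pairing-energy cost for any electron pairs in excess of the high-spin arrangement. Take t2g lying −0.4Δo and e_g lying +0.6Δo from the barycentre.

-303

Group 7 minus oxidation state +3 gives a d⁴ configuration for Mn³⁺.
Here Δo > P (344 > 247), so the low-spin state is favoured.
Configuration: t2g^4 e_g^0.
Orbital CFSE = -1.6Δo = -1.6 × 344 = -550 kJ/mol.
Excess pairs vs high-spin: 1 − 0 = 1; pairing cost = +247 kJ/mol.
Net CFSE = -550 + 247 = -303 kJ/mol.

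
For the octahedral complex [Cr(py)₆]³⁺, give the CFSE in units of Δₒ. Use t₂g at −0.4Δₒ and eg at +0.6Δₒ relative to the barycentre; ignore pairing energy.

-1.2 Δₒ

py is neutral, so the +3 overall charge sits on Cr: oxidation state +3.
Cr³⁺: group 6, so d-count = 6 − 3 = 3.
Configuration: t₂g³ eg⁰.
CFSE = 3(-0.4Δₒ) + 0(0.6Δₒ) = -1.2Δₒ + 0.0Δₒ = -1.2Δₒ.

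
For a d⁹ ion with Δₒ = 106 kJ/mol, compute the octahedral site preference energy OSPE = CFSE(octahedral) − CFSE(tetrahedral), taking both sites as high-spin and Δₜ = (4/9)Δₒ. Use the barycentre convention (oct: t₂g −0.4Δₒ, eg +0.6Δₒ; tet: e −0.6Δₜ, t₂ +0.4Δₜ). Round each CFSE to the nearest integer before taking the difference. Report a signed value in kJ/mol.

-45

In an octahedral site d⁹ (HS) is t2g^6 e_g^3, giving CFSE(oct) = -0.6Δₒ = -64 kJ/mol.
Tetrahedral: e^4 t2^5, CFSE = 4(−0.6) + 5(+0.4) = -0.4Δₜ = -0.4 × (4/9) × 106 = -19 kJ/mol.
OSPE = CFSE(oct) − CFSE(tet) = -64 − (-19) = -45 kJ/mol.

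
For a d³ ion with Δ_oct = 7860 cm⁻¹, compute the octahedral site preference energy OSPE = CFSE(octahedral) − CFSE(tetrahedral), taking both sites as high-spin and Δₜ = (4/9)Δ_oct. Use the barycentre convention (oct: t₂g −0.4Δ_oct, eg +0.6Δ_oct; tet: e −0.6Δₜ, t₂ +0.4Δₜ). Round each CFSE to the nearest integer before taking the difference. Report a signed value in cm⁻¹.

-6637

Octahedral (high-spin): t2g^3 e_g^0, CFSE = 3(−0.4) + 0(+0.6) = -1.2Δ_oct = -1.2 × 7860 = -9432 cm⁻¹.
Tetrahedral e^2 t2^1 gives -0.8Δₜ = -0.8 × (4/9) × 7860 = -2795 cm⁻¹.
Subtracting, OSPE = -9432 − (-2795) = -6637 cm⁻¹.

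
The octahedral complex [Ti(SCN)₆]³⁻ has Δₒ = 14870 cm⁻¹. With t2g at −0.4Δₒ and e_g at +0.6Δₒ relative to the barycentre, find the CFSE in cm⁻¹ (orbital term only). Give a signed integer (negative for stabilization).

Each SCN⁻ contributes -1; 6 × (-1) = -6. With overall charge -3, Ti is in the +3 oxidation state.
Group 4 minus oxidation state +3 gives a d¹ configuration for Ti³⁺.
Electron filling gives t2g^1 e_g^0.
CFSE(orbital) = 1×(-0.4Δₒ) + 0×(0.6Δₒ) = -0.4Δₒ; with Δₒ = 14870 cm⁻¹ that is -5948 cm⁻¹.

-5948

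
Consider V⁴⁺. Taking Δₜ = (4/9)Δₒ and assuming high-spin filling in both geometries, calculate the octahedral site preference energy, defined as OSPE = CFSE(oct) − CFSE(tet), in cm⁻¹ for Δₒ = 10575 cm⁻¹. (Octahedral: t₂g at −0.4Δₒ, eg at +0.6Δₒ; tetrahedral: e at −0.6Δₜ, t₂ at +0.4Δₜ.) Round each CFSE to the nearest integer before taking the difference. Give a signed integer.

Group 5 minus oxidation state +4 gives a d¹ configuration for V⁴⁺.
In an octahedral site d¹ (HS) is t2g^1 e_g^0, giving CFSE(oct) = -0.4Δₒ = -4230 cm⁻¹.
Tetrahedral: e^1 t2^0, CFSE = 1(−0.6) + 0(+0.4) = -0.6Δₜ = -0.6 × (4/9) × 10575 = -2820 cm⁻¹.
OSPE = CFSE(oct) − CFSE(tet) = -4230 − (-2820) = -1410 cm⁻¹.

-1410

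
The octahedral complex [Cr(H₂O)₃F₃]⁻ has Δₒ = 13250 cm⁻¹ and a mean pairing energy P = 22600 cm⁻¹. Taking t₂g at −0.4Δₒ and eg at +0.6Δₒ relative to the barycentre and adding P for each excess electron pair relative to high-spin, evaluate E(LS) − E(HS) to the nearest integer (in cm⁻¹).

9350

Ligand charges: 3×(+0) from H₂O and 3×(-1) from F⁻ sum to -3; with overall charge -1, Cr is +2.
Group 6 minus oxidation state +2 gives a d⁴ configuration for Cr²⁺.
In the high-spin limit (t₂g³ eg¹) the orbital term is -0.6Δₒ = -7950 cm⁻¹, with no excess pairing.
Low-spin t₂g⁴ eg⁰ gives -1.6Δₒ = -21200 cm⁻¹, but forming 1 extra pair costs 1P = 22600 cm⁻¹, so E(LS) = -21200 + 22600 = 1400 cm⁻¹.
The difference is 1400 − (-7950) = 9350 cm⁻¹, so high-spin lies lower.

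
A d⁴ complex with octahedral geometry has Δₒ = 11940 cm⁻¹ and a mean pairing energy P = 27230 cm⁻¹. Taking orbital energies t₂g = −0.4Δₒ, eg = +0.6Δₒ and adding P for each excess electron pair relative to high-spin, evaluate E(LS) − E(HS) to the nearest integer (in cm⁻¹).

15290

High-spin d⁴ fills as t₂g³ eg¹ with CFSE 3(−0.4) + 1(+0.6) = -0.6Δₒ = -7164 cm⁻¹.
Low-spin: t₂g⁴ eg⁰, orbital CFSE = -1.6Δₒ = -19104 cm⁻¹; plus 1 excess pair × P = +27230 cm⁻¹; total 8126 cm⁻¹.
E(LS) − E(HS) = 8126 − (-7164) = 15290 cm⁻¹.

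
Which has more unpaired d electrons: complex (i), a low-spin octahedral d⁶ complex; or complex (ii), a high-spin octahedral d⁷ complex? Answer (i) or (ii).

(i): t2g^6 e_g^0 → 0 unpaired.
(ii): t2g^5 e_g^2 → 3 unpaired.
So (ii) has more unpaired electrons.

(ii)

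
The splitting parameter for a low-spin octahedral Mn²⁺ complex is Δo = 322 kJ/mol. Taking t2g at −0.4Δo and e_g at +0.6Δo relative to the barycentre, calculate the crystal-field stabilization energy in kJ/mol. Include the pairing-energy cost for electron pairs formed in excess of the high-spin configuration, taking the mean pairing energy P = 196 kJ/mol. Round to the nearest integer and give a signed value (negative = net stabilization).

-252

Group 7 minus oxidation state +2 gives a d⁵ configuration for Mn²⁺.
Electron filling gives t2g^5 e_g^0.
Orbital CFSE = 5(-0.4) + 0(0.6) = -2.0Δo = -2.0 × 322 = -644 kJ/mol.
High-spin d⁵ would be t2g^3 e_g^2 with 0 pairs; low-spin has 2, so 2 excess pairs cost +2P = +392 kJ/mol.
Net CFSE = -644 + 392 = -252 kJ/mol.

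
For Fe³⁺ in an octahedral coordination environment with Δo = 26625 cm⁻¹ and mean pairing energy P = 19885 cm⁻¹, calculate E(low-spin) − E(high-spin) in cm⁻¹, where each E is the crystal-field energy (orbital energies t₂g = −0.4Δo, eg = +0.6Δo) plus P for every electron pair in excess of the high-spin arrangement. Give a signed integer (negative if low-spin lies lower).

-13480

Fe sits in group 8; removing 3 electrons leaves Fe³⁺ with 8 − 3 = 5 d electrons.
High-spin: t₂g³ eg², CFSE = 0.0Δo = 0 cm⁻¹.
For low-spin the configuration is t₂g⁵ eg⁰: orbital energy -2.0 × 26625 = -53250 cm⁻¹, and 2 additional pairs relative to high-spin add 39770 cm⁻¹, giving -13480 cm⁻¹.
The difference is -13480 − (0) = -13480 cm⁻¹, so low-spin lies lower.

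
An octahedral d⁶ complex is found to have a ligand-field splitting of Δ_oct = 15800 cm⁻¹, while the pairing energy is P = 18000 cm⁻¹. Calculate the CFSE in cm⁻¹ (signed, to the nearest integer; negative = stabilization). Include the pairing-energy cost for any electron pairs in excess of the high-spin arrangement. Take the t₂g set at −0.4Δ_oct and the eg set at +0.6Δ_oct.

Δ_oct < P, so pairing is avoided: the ground state is high-spin.
Filling d⁶ accordingly: t₂g⁴ eg².
Orbital CFSE = -0.4Δ_oct = -0.4 × 15800 = -6320 cm⁻¹.
High-spin has no excess pairs, so no pairing correction applies.

-6320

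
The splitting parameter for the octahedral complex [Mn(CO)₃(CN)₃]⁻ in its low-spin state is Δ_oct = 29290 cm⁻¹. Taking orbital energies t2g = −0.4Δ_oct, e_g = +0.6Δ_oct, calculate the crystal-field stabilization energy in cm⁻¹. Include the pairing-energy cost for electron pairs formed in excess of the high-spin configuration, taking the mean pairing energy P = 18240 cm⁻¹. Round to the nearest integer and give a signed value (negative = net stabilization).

Ligand charges: 3×(+0) from CO and 3×(-1) from CN⁻ sum to -3; with overall charge -1, Mn is +2.
Mn²⁺: group 7, so d-count = 7 − 2 = 5.
Electron filling gives t2g^5 e_g^0.
The orbital stabilization is -2.0Δ_oct = -2.0 × 29290 = -58580 cm⁻¹.
Relative to high-spin t2g^3 e_g^2 (0 paired), the low-spin configuration has 2 additional pairs, contributing +2 × 18240 = +36480 cm⁻¹.
Overall CFSE = -58580 + 36480 = -22100 cm⁻¹.

-22100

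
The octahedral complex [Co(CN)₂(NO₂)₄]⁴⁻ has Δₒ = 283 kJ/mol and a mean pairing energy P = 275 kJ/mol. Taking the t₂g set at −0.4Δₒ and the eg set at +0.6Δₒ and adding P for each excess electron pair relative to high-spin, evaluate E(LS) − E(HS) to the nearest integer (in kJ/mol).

-8

Ligand charges: 2×(-1) from CN⁻ and 4×(-1) from NO₂⁻ sum to -6; with overall charge -4, Co is +2.
Co sits in group 9; removing 2 electrons leaves Co²⁺ with 9 − 2 = 7 d electrons.
High-spin d⁷ fills as t₂g⁵ eg² with CFSE 5(−0.4) + 2(+0.6) = -0.8Δₒ = -226 kJ/mol.
Low-spin t₂g⁶ eg¹ gives -1.8Δₒ = -509 kJ/mol, but forming 1 extra pair costs 1P = 275 kJ/mol, so E(LS) = -509 + 275 = -234 kJ/mol.
E(LS) − E(HS) = -234 − (-226) = -8 kJ/mol.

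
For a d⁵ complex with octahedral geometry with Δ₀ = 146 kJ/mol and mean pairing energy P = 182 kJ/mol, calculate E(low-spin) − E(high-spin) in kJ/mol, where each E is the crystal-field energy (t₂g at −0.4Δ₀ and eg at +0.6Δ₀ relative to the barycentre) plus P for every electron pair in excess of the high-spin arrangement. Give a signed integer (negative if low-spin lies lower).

High-spin: t₂g³ eg², CFSE = 0.0Δ₀ = 0 kJ/mol.
Low-spin t₂g⁵ eg⁰ gives -2.0Δ₀ = -292 kJ/mol, but forming 2 extra pairs costs 2P = 364 kJ/mol, so E(LS) = -292 + 364 = 72 kJ/mol.
Thus E(LS) − E(HS) = 72 kJ/mol.

72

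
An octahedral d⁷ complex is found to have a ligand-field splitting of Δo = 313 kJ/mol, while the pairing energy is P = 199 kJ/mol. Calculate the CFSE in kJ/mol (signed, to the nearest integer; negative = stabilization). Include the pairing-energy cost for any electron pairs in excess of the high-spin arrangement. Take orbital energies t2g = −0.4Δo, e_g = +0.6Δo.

-364

Since Δo = 313 kJ/mol > P = 199 kJ/mol, the complex adopts the low-spin configuration.
Configuration: t2g^6 e_g^1.
Orbital CFSE = -1.8Δo = -1.8 × 313 = -563 kJ/mol.
Excess pairs vs high-spin: 3 − 2 = 1; pairing cost = +199 kJ/mol.
Net CFSE = -563 + 199 = -364 kJ/mol.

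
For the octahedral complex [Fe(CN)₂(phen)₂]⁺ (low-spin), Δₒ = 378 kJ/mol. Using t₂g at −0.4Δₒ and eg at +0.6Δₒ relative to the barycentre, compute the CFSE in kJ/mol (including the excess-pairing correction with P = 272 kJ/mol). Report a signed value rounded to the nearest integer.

Ligand charges: 2×(-1) from CN⁻ and 2×(+0) from phen sum to -2; with overall charge +1, Fe is +3.
Fe is in group 8, so Fe³⁺ is d⁵ (8 − 3 = 5).
The d⁵ electrons fill as t₂g⁵ eg⁰.
CFSE(orbital) = 5×(-0.4Δₒ) + 0×(0.6Δₒ) = -2.0Δₒ; with Δₒ = 378 kJ/mol that is -756 kJ/mol.
High-spin d⁵ would be t₂g³ eg² with 0 pairs; low-spin has 2, so 2 excess pairs cost +2P = +544 kJ/mol.
Combining: -756 + 544 = -212 kJ/mol.

-212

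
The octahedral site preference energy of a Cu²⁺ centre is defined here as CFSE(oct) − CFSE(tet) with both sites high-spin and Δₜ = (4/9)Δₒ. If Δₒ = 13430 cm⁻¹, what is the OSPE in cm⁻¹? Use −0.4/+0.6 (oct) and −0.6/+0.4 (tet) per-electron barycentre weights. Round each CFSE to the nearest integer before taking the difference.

Group 11 minus oxidation state +2 gives a d⁹ configuration for Cu²⁺.
Octahedral high-spin t₂g⁶ eg³: CFSE = -0.6 × 13430 = -8058 cm⁻¹.
In a tetrahedral site the filling is e⁴ t₂⁵: CFSE(tet) = -0.4Δₜ = -0.4 × (4/9)(13430) = -2388 cm⁻¹.
OSPE = -8058 − (-2388) = -5670 cm⁻¹.

-5670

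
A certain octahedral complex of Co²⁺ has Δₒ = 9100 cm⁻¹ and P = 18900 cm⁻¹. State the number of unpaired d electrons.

3

Co²⁺: group 9, so d-count = 9 − 2 = 7.
Here Δₒ < P (9100 < 18900), so the high-spin state is favoured.
Configuration: t2g^5 e_g^2.
Unpaired electrons: 3.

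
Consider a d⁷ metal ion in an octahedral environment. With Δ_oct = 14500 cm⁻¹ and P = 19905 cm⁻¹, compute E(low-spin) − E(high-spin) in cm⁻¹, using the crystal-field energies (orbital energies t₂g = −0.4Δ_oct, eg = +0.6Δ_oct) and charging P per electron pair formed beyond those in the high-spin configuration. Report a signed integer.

5405

High-spin d⁷ fills as t₂g⁵ eg² with CFSE 5(−0.4) + 2(+0.6) = -0.8Δ_oct = -11600 cm⁻¹.
For low-spin the configuration is t₂g⁶ eg¹: orbital energy -1.8 × 14500 = -26100 cm⁻¹, and 1 additional pair relative to high-spin adds 19905 cm⁻¹, giving -6195 cm⁻¹.
E(LS) − E(HS) = -6195 − (-11600) = 5405 cm⁻¹.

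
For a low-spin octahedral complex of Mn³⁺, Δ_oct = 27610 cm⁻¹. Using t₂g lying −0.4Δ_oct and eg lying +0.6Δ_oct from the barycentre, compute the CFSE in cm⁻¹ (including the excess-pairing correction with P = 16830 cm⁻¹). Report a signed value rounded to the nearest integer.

Mn sits in group 7; removing 3 electrons leaves Mn³⁺ with 7 − 3 = 4 d electrons.
Configuration: t₂g⁴ eg⁰.
Orbital CFSE = 4(-0.4) + 0(0.6) = -1.6Δ_oct = -1.6 × 27610 = -44176 cm⁻¹.
High-spin d⁴ would be t₂g³ eg¹ with 0 pairs; low-spin has 1, so 1 excess pair costs +1P = +16830 cm⁻¹.
Combining: -44176 + 16830 = -27346 cm⁻¹.

-27346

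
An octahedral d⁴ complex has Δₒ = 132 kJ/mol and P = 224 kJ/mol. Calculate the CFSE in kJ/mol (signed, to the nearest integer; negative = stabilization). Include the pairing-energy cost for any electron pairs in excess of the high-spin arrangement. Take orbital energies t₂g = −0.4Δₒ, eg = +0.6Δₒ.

-79

Since Δₒ = 132 kJ/mol < P = 224 kJ/mol, the complex adopts the high-spin configuration.
Configuration: t₂g³ eg¹.
Orbital CFSE = -0.6Δₒ = -0.6 × 132 = -79 kJ/mol.
High-spin has no excess pairs, so no pairing correction applies.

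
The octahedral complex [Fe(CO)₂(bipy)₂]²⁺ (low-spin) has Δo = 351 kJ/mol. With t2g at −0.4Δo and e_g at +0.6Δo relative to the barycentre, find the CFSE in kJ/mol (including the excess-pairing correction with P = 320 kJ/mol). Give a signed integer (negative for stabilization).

-202

Ligand charges: 2×(+0) from CO and 2×(+0) from bipy sum to +0; with overall charge +2, Fe is +2.
Fe sits in group 8; removing 2 electrons leaves Fe²⁺ with 8 − 2 = 6 d electrons.
The d⁶ electrons fill as t2g^6 e_g^0.
CFSE(orbital) = 6×(-0.4Δo) + 0×(0.6Δo) = -2.4Δo; with Δo = 351 kJ/mol that is -842 kJ/mol.
Pairing penalty: 3 pairs vs 1 in the high-spin reference → 2 extra × P = 640 kJ/mol.
Overall CFSE = -842 + 640 = -202 kJ/mol.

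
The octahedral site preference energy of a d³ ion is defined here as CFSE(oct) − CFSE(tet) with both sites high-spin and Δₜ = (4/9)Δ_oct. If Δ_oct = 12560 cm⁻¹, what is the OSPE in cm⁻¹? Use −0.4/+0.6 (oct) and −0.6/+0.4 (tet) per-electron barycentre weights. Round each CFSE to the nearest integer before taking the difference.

-10606

Octahedral (high-spin): t₂g³ eg⁰, CFSE = 3(−0.4) + 0(+0.6) = -1.2Δ_oct = -1.2 × 12560 = -15072 cm⁻¹.
Tetrahedral e² t₂¹ gives -0.8Δₜ = -0.8 × (4/9) × 12560 = -4466 cm⁻¹.
OSPE = -15072 − (-4466) = -10606 cm⁻¹.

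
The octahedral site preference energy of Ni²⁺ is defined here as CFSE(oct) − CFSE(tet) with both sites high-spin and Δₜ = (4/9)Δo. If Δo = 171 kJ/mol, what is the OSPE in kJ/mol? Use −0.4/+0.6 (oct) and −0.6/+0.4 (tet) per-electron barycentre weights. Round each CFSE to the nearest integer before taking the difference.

-144

Ni²⁺: group 10, so d-count = 10 − 2 = 8.
Octahedral (high-spin): t2g^6 e_g^2, CFSE = 6(−0.4) + 2(+0.6) = -1.2Δo = -1.2 × 171 = -205 kJ/mol.
In a tetrahedral site the filling is e^4 t2^4: CFSE(tet) = -0.8Δₜ = -0.8 × (4/9)(171) = -61 kJ/mol.
OSPE = CFSE(oct) − CFSE(tet) = -205 − (-61) = -144 kJ/mol.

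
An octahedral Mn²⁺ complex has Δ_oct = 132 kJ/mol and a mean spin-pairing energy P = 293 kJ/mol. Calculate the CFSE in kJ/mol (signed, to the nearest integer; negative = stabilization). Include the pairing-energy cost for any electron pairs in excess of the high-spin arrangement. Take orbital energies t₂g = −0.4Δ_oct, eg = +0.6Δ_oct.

Mn sits in group 7; removing 2 electrons leaves Mn²⁺ with 7 − 2 = 5 d electrons.
Δ_oct < P, so pairing is avoided: the ground state is high-spin.
That gives t₂g³ eg².
Orbital CFSE = 0.0Δ_oct = 0.0 × 132 = 0 kJ/mol.
High-spin has no excess pairs, so no pairing correction applies.

0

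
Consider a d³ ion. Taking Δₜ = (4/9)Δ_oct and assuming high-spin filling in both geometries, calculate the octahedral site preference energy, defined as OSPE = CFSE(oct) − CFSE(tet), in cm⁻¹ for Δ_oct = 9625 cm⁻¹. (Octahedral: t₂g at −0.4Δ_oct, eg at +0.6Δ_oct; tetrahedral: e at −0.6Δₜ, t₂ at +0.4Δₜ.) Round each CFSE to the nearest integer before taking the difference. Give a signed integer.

-8128

Octahedral high-spin t₂g³ eg⁰: CFSE = -1.2 × 9625 = -11550 cm⁻¹.
Tetrahedral: e² t₂¹, CFSE = 2(−0.6) + 1(+0.4) = -0.8Δₜ = -0.8 × (4/9) × 9625 = -3422 cm⁻¹.
Subtracting, OSPE = -11550 − (-3422) = -8128 cm⁻¹.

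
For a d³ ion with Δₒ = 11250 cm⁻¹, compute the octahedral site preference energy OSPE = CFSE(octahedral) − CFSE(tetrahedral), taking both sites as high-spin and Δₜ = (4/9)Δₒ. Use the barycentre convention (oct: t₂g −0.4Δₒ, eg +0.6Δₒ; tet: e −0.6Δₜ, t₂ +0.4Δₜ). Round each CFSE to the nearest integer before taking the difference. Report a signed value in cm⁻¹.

Octahedral high-spin t2g^3 e_g^0: CFSE = -1.2 × 11250 = -13500 cm⁻¹.
Tetrahedral e^2 t2^1 gives -0.8Δₜ = -0.8 × (4/9) × 11250 = -4000 cm⁻¹.
OSPE = -13500 − (-4000) = -9500 cm⁻¹.

-9500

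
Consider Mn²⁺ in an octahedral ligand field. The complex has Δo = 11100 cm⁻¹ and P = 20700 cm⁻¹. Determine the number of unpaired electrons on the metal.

5

Group 7 minus oxidation state +2 gives a d⁵ configuration for Mn²⁺.
With Δo < P the complex is high-spin.
Filling d⁵ accordingly: t₂g³ eg².
Unpaired electrons: 5.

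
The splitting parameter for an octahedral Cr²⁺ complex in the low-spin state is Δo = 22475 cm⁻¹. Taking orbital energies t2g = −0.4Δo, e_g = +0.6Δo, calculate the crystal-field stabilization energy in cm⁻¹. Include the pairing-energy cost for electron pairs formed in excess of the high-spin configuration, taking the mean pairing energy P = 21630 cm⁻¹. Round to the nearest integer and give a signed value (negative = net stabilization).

-14330

Cr²⁺: group 6, so d-count = 6 − 2 = 4.
The d⁴ electrons fill as t2g^4 e_g^0.
Orbital CFSE = 4(-0.4) + 0(0.6) = -1.6Δo = -1.6 × 22475 = -35960 cm⁻¹.
Relative to high-spin t2g^3 e_g^1 (0 paired), the low-spin configuration has 1 additional pair, contributing +1 × 21630 = +21630 cm⁻¹.
Combining: -35960 + 21630 = -14330 cm⁻¹.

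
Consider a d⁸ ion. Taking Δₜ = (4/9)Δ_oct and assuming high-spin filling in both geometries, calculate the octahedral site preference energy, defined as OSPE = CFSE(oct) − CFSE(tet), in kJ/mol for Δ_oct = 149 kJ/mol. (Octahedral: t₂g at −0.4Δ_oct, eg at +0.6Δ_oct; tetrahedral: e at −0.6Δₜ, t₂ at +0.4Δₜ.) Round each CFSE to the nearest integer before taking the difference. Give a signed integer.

Octahedral (high-spin): t₂g⁶ eg², CFSE = 6(−0.4) + 2(+0.6) = -1.2Δ_oct = -1.2 × 149 = -179 kJ/mol.
Tetrahedral: e⁴ t₂⁴, CFSE = 4(−0.6) + 4(+0.4) = -0.8Δₜ = -0.8 × (4/9) × 149 = -53 kJ/mol.
OSPE = CFSE(oct) − CFSE(tet) = -179 − (-53) = -126 kJ/mol.

-126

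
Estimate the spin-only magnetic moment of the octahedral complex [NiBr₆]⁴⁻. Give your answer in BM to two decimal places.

2.83 BM

Each Br⁻ contributes -1; 6 × (-1) = -6. With overall charge -4, Ni is in the +2 oxidation state.
Ni²⁺: group 10, so d-count = 10 − 2 = 8.
For octahedral d⁸ the high- and low-spin configurations coincide.
Configuration: t₂g⁶ eg² → 2 unpaired electrons.
μ(spin-only) = √[2(2+2)] = √8 ≈ 2.83 BM.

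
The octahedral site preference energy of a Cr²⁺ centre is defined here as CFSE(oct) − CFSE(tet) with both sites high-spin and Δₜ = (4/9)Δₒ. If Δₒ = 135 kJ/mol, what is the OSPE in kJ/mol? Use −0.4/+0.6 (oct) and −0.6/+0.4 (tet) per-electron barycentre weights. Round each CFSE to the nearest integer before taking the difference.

-57

Cr sits in group 6; removing 2 electrons leaves Cr²⁺ with 6 − 2 = 4 d electrons.
Octahedral (high-spin): t₂g³ eg¹, CFSE = 3(−0.4) + 1(+0.6) = -0.6Δₒ = -0.6 × 135 = -81 kJ/mol.
Tetrahedral: e² t₂², CFSE = 2(−0.6) + 2(+0.4) = -0.4Δₜ = -0.4 × (4/9) × 135 = -24 kJ/mol.
OSPE = CFSE(oct) − CFSE(tet) = -81 − (-24) = -57 kJ/mol.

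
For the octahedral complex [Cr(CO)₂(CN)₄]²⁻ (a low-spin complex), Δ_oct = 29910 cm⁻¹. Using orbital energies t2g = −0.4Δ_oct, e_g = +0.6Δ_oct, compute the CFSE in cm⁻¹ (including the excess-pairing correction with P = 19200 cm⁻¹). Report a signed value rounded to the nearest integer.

Ligand charges: 2×(+0) from CO and 4×(-1) from CN⁻ sum to -4; with overall charge -2, Cr is +2.
Cr is in group 6, so Cr²⁺ is d⁴ (6 − 2 = 4).
Electron filling gives t2g^4 e_g^0.
The orbital stabilization is -1.6Δ_oct = -1.6 × 29910 = -47856 cm⁻¹.
Relative to high-spin t2g^3 e_g^1 (0 paired), the low-spin configuration has 1 additional pair, contributing +1 × 19200 = +19200 cm⁻¹.
Net CFSE = -47856 + 19200 = -28656 cm⁻¹.

-28656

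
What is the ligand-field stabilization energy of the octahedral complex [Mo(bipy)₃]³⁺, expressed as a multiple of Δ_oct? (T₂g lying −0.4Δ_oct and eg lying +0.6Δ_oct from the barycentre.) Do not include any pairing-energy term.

bipy is neutral, so the +3 overall charge sits on Mo: oxidation state +3.
Mo sits in group 6; removing 3 electrons leaves Mo³⁺ with 6 − 3 = 3 d electrons.
For octahedral d³ the high- and low-spin configurations coincide.
Configuration: t₂g³ eg⁰.
CFSE = 3(-0.4Δ_oct) + 0(0.6Δ_oct) = -1.2Δ_oct + 0.0Δ_oct = -1.2Δ_oct.

-1.2 Δ_oct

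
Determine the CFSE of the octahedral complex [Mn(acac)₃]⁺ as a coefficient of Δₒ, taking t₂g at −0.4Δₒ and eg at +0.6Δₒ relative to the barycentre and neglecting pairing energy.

Each acac⁻ contributes -1; 3 × (-1) = -3. With overall charge +1, Mn is in the +4 oxidation state.
Mn sits in group 7; removing 4 electrons leaves Mn⁴⁺ with 7 − 4 = 3 d electrons.
Configuration: t₂g³ eg⁰.
CFSE = 3(-0.4Δₒ) + 0(0.6Δₒ) = -1.2Δₒ + 0.0Δₒ = -1.2Δₒ.

-1.2 Δₒ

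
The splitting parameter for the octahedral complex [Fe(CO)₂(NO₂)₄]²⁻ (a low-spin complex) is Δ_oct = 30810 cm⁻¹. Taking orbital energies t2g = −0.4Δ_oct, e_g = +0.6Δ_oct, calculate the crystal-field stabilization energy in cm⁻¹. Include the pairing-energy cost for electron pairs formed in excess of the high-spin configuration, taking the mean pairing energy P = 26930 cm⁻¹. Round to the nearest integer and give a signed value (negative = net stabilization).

Ligand charges: 2×(+0) from CO and 4×(-1) from NO₂⁻ sum to -4; with overall charge -2, Fe is +2.
Fe²⁺: group 8, so d-count = 8 − 2 = 6.
Electron filling gives t2g^6 e_g^0.
Orbital CFSE = 6(-0.4) + 0(0.6) = -2.4Δ_oct = -2.4 × 30810 = -73944 cm⁻¹.
High-spin d⁶ would be t2g^4 e_g^2 with 1 pair; low-spin has 3, so 2 excess pairs cost +2P = +53860 cm⁻¹.
Net CFSE = -73944 + 53860 = -20084 cm⁻¹.

-20084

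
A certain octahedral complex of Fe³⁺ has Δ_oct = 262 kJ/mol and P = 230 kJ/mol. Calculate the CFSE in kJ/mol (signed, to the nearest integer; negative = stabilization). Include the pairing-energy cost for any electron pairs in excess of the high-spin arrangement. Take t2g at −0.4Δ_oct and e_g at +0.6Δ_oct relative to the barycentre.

Fe sits in group 8; removing 3 electrons leaves Fe³⁺ with 8 − 3 = 5 d electrons.
Δ_oct > P, so pairing is preferred: the ground state is low-spin.
Filling d⁵ accordingly: t2g^5 e_g^0.
Orbital CFSE = -2.0Δ_oct = -2.0 × 262 = -524 kJ/mol.
Excess pairs vs high-spin: 2 − 0 = 2; pairing cost = +460 kJ/mol.
Net CFSE = -524 + 460 = -64 kJ/mol.

-64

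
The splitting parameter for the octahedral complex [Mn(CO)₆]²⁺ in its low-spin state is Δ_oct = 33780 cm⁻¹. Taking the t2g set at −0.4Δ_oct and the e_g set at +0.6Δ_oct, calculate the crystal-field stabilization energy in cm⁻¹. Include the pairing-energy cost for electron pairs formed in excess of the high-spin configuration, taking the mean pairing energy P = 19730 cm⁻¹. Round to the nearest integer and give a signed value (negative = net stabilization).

CO is neutral, so the +2 overall charge sits on Mn: oxidation state +2.
Mn is in group 7, so Mn²⁺ is d⁵ (7 − 2 = 5).
Electron filling gives t2g^5 e_g^0.
CFSE(orbital) = 5×(-0.4Δ_oct) + 0×(0.6Δ_oct) = -2.0Δ_oct; with Δ_oct = 33780 cm⁻¹ that is -67560 cm⁻¹.
High-spin d⁵ would be t2g^3 e_g^2 with 0 pairs; low-spin has 2, so 2 excess pairs cost +2P = +39460 cm⁻¹.
Combining: -67560 + 39460 = -28100 cm⁻¹.

-28100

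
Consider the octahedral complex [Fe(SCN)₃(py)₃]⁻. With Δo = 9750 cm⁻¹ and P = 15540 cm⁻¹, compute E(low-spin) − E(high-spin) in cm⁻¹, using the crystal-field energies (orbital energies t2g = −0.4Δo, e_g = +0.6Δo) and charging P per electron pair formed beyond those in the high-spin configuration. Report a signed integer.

11580

Ligand charges: 3×(-1) from SCN⁻ and 3×(+0) from py sum to -3; with overall charge -1, Fe is +2.
Fe²⁺: group 8, so d-count = 8 − 2 = 6.
High-spin d⁶ fills as t2g^4 e_g^2 with CFSE 4(−0.4) + 2(+0.6) = -0.4Δo = -3900 cm⁻¹.
Low-spin t2g^6 e_g^0 gives -2.4Δo = -23400 cm⁻¹, but forming 2 extra pairs costs 2P = 31080 cm⁻¹, so E(LS) = -23400 + 31080 = 7680 cm⁻¹.
E(LS) − E(HS) = 7680 − (-3900) = 11580 cm⁻¹.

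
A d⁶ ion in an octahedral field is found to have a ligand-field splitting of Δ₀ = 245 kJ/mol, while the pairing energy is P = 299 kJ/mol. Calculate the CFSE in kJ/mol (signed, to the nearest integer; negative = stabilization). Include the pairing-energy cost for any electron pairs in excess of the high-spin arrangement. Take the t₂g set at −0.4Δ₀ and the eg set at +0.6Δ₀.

-98

Δ₀ < P, so pairing is avoided: the ground state is high-spin.
Configuration: t₂g⁴ eg².
Orbital CFSE = -0.4Δ₀ = -0.4 × 245 = -98 kJ/mol.
High-spin has no excess pairs, so no pairing correction applies.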